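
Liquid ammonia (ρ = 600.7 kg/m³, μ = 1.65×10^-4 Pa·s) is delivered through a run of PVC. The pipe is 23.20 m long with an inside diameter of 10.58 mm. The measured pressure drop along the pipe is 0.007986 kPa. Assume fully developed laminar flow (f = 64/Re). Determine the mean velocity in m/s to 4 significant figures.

V ≈ 0.007298 m/s

For laminar flow, f = 64/Re with Re = ρVD/μ, so Darcy-Weisbach reduces to ΔP = 32μLV/D². Solving for V: V = ΔP·D²/(32μL) = 7.986·(0.01058)²/(32·0.000165·23.2) = 0.007298 m/s.
Check: Re = ρVD/μ = 600.7·0.007298·0.01058/0.000165 = 281.1 < 2300, so the laminar assumption holds.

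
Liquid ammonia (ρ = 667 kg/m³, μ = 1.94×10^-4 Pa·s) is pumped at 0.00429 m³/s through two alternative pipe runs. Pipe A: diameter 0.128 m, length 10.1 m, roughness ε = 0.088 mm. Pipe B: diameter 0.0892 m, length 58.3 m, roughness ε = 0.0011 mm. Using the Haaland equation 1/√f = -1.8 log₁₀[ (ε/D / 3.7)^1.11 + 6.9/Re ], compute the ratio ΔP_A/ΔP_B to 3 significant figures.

ΔP_A/ΔP_B ≈ 0.0370

Pipe A: V = Q/A = 0.00429/0.01287 = 0.3334 m/s; Re = 1.467e+05; ε/D = 0.000687; Haaland → f = 0.02005; ΔP_A = f(L/D)(ρV²/2) = 58.64 Pa.
Pipe B: V = Q/A = 0.00429/0.006249 = 0.6865 m/s; Re = 2.105e+05; ε/D = 1.23e-05; Haaland → f = 0.01542; ΔP_B = f(L/D)(ρV²/2) = 1584 Pa.
ΔP_A/ΔP_B = 58.64/1584 = 0.0370.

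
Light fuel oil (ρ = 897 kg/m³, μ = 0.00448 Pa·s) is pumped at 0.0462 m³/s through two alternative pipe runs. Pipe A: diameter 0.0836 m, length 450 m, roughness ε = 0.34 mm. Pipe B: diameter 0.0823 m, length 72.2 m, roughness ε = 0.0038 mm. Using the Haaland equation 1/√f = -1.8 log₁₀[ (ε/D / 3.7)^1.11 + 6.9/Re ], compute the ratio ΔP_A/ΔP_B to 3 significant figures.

ΔP_A/ΔP_B ≈ 10.0

Pipe A: V = Q/A = 0.0462/0.005489 = 8.417 m/s; Re = 1.409e+05; ε/D = 0.00407; Haaland → f = 0.02931; ΔP_A = f(L/D)(ρV²/2) = 5.012e+06 Pa.
Pipe B: V = Q/A = 0.0462/0.00532 = 8.685 m/s; Re = 1.431e+05; ε/D = 4.62e-05; Haaland → f = 0.01681; ΔP_B = f(L/D)(ρV²/2) = 4.987e+05 Pa.
ΔP_A/ΔP_B = 5.012e+06/4.987e+05 = 10.0.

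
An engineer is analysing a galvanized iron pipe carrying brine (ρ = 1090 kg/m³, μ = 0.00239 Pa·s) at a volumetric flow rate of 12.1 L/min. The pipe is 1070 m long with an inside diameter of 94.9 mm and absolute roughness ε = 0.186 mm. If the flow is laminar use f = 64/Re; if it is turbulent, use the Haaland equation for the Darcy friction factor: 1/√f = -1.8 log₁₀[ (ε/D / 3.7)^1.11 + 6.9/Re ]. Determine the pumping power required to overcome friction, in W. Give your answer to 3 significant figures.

Q = 12.1 L/min = 12.1/60000 = 0.0002017 m³/s.
Cross-sectional area A = πD²/4 = π(0.0949)²/4 = 0.007073 m²; mean velocity V = Q/A = 0.0002017/0.007073 = 0.02851 m/s.
Reynolds number Re = ρVD/μ = 1090 · 0.02851 · 0.0949 / 0.00239 = 1234.
Re < 2300 → laminar flow, so f = 64/Re = 64/1234 = 0.05186 (the turbulent correlation is not needed).
Darcy-Weisbach: ΔP = f(L/D)(ρV²/2) = 0.05186·(1070/0.0949)·(1090·0.02851²/2) = 0.05186·1.128e+04·0.443 = 259.1 Pa.
Pumping power P = QΔP = 0.0002017·259.1 = 0.05225 W = 0.0522 W.

P ≈ 0.0522 W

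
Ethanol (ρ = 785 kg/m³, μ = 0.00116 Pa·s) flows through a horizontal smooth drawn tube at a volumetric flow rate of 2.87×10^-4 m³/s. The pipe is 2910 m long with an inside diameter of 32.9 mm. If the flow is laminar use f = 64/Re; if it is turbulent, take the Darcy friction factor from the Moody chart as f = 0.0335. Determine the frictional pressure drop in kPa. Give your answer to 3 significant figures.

ΔP ≈ 133 kPa

Cross-sectional area A = πD²/4 = π(0.0329)²/4 = 0.0008501 m²; mean velocity V = Q/A = 0.000287/0.0008501 = 0.3376 m/s.
Reynolds number Re = ρVD/μ = 785 · 0.3376 · 0.0329 / 0.00116 = 7516.
Re > 4000 → turbulent; use the Moody-chart value f = 0.0335.
Darcy-Weisbach: ΔP = f(L/D)(ρV²/2) = 0.0335·(2910/0.0329)·(785·0.3376²/2) = 0.0335·8.845e+04·44.73 = 1.326e+05 Pa.
ΔP = 1.326e+05 Pa = 133 kPa.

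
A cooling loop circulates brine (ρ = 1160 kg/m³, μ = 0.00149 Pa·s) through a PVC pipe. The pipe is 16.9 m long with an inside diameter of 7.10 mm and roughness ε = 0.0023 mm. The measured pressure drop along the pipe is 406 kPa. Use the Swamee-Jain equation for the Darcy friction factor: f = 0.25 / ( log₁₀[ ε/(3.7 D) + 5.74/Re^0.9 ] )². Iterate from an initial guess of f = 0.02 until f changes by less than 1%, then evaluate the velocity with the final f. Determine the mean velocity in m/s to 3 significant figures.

V ≈ 3.29 m/s

Rearranging Darcy-Weisbach: V = √(2·ΔP·D/(f·L·ρ)). With ε/D = 2.3e-06/0.0071 = 0.000324, iterate starting from f = 0.02:
  f = 0.02 → V = √(2·4.06e+05·0.0071/(0.02·16.9·1160)) = 3.835 m/s; Re = ρVD/μ = 2.12e+04; f → 0.02626
  f = 0.02626 → V = 3.347 m/s; Re = 1.85e+04; f → 0.02709
  f = 0.02709 → V = 3.295 m/s; Re = 1.821e+04; f → 0.02719
Converged (Δf/f < 1%). With the final f = 0.02719: V = √(2·4.06e+05·0.0071/(0.02719·16.9·1160)) = 3.289 m/s.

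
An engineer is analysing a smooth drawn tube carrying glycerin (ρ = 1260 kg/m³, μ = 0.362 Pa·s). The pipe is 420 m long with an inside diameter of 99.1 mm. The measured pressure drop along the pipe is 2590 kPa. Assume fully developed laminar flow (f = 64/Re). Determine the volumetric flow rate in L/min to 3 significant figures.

Q ≈ 2420 L/min

For laminar flow, f = 64/Re with Re = ρVD/μ, so Darcy-Weisbach reduces to ΔP = 32μLV/D². Solving for V: V = ΔP·D²/(32μL) = 2.59e+06·(0.0991)²/(32·0.362·420) = 5.228 m/s.
Check: Re = ρVD/μ = 1260·5.228·0.0991/0.362 = 1803 < 2300, so the laminar assumption holds.
Q = V·A = 5.228·(π/4·0.0991²) = 0.04033 m³/s = 2420 L/min.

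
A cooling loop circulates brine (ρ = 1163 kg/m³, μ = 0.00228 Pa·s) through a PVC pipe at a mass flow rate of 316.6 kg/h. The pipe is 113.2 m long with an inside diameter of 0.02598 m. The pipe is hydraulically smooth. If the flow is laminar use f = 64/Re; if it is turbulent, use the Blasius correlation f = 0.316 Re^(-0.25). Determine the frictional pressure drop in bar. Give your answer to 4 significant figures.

ΔP ≈ 0.01745 bar

ṁ = 316.6 kg/h = 316.6/3600 = 0.08794 kg/s.
A = πD²/4 = π(0.02598)²/4 = 0.0005301 m²; mean velocity V = ṁ/(ρA) = 0.08794/(1163 · 0.0005301) = 0.1426 m/s.
Reynolds number Re = ρVD/μ = 1163 · 0.1426 · 0.02598 / 0.00228 = 1890.
Re < 2300 → laminar flow, so f = 64/Re = 64/1890 = 0.03386 (the turbulent correlation is not needed).
Darcy-Weisbach: ΔP = f(L/D)(ρV²/2) = 0.03386·(113.2/0.02598)·(1163·0.1426²/2) = 0.03386·4357·11.83 = 1745 Pa.
ΔP = 1745 Pa = 0.01745 bar.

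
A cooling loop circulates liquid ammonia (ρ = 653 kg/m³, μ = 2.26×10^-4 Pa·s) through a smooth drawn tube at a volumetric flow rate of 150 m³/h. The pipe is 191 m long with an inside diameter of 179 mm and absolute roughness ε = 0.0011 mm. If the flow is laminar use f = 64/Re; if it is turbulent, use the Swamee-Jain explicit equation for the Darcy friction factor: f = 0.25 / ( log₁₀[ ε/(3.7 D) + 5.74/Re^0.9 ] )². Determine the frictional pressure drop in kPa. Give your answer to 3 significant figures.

ΔP ≈ 11.5 kPa

Q = 150 m³/h = 150/3600 = 0.04167 m³/s.
Cross-sectional area A = πD²/4 = π(0.179)²/4 = 0.02516 m²; mean velocity V = Q/A = 0.04167/0.02516 = 1.656 m/s.
Reynolds number Re = ρVD/μ = 653 · 1.656 · 0.179 / 0.000226 = 8.563e+05.
Re > 4000 → turbulent. Relative roughness ε/D = 1.1e-06/0.179 = 6.15e-06. Swamee-Jain: f = 0.25/(log₁₀[6.15e-06/3.7 + 5.74/8.563e+05^0.9])² = 0.25/(log₁₀[1.66e-06 + 2.63e-05])² = 0.25/(-4.554)² = 0.01206.
Darcy-Weisbach: ΔP = f(L/D)(ρV²/2) = 0.01206·(191/0.179)·(653·1.656²/2) = 0.01206·1067·895.1 = 1.151e+04 Pa.
ΔP = 1.151e+04 Pa = 11.5 kPa.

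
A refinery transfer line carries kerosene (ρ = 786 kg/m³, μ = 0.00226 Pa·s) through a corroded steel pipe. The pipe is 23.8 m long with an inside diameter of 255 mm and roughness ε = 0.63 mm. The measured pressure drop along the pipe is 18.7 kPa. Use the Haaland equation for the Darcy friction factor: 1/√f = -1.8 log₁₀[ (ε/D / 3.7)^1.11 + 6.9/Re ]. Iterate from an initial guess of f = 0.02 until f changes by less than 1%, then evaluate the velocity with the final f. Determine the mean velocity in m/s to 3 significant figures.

Rearranging Darcy-Weisbach: V = √(2·ΔP·D/(f·L·ρ)). With ε/D = 0.00063/0.255 = 0.00247, iterate starting from f = 0.02:
  f = 0.02 → V = √(2·1.87e+04·0.255/(0.02·23.8·786)) = 5.049 m/s; Re = ρVD/μ = 4.478e+05; f → 0.02515
  f = 0.02515 → V = 4.502 m/s; Re = 3.993e+05; f → 0.02519
Converged (Δf/f < 1%). With the final f = 0.02519: V = √(2·1.87e+04·0.255/(0.02519·23.8·786)) = 4.499 m/s.

V ≈ 4.50 m/s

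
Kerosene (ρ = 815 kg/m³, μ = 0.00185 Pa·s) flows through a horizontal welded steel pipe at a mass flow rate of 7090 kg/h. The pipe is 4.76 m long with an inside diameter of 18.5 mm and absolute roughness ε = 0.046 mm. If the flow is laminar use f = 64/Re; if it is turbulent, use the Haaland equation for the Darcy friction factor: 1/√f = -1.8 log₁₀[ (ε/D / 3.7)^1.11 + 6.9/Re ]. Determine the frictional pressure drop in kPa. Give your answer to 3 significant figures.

ṁ = 7090 kg/h = 7090/3600 = 1.969 kg/s.
A = πD²/4 = π(0.0185)²/4 = 0.0002688 m²; mean velocity V = ṁ/(ρA) = 1.969/(815 · 0.0002688) = 8.99 m/s.
Reynolds number Re = ρVD/μ = 815 · 8.99 · 0.0185 / 0.00185 = 7.327e+04.
Re > 4000 → turbulent. Relative roughness ε/D = 4.6e-05/0.0185 = 0.00249. Haaland: 1/√f = -1.8 log₁₀[(0.00249/3.7)^1.11 + 6.9/7.327e+04] = -1.8 log₁₀[0.000301 + 9.42e-05] = 6.126, so f = 0.02665.
Darcy-Weisbach: ΔP = f(L/D)(ρV²/2) = 0.02665·(4.76/0.0185)·(815·8.99²/2) = 0.02665·257.3·3.293e+04 = 2.258e+05 Pa.
ΔP = 2.258e+05 Pa = 226 kPa.

ΔP ≈ 226 kPa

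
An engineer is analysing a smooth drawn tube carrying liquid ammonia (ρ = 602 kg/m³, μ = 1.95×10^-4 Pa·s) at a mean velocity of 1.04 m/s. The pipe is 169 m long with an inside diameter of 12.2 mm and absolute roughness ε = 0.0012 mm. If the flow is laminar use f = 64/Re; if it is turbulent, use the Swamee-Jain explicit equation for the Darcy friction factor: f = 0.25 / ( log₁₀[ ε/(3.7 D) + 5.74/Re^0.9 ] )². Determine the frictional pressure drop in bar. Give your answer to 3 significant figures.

Reynolds number Re = ρVD/μ = 602 · 1.04 · 0.0122 / 0.000195 = 3.917e+04.
Re > 4000 → turbulent. Relative roughness ε/D = 1.2e-06/0.0122 = 9.84e-05. Swamee-Jain: f = 0.25/(log₁₀[9.84e-05/3.7 + 5.74/3.917e+04^0.9])² = 0.25/(log₁₀[2.66e-05 + 0.000422])² = 0.25/(-3.348)² = 0.0223.
Darcy-Weisbach: ΔP = f(L/D)(ρV²/2) = 0.0223·(169/0.0122)·(602·1.04²/2) = 0.0223·1.385e+04·325.6 = 1.006e+05 Pa.
ΔP = 1.006e+05 Pa = 1.01 bar.

ΔP ≈ 1.01 bar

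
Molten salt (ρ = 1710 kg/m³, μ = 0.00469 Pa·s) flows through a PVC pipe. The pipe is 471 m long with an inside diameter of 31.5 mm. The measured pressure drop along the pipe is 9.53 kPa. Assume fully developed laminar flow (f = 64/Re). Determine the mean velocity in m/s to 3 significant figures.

For laminar flow, f = 64/Re with Re = ρVD/μ, so Darcy-Weisbach reduces to ΔP = 32μLV/D². Solving for V: V = ΔP·D²/(32μL) = 9530·(0.0315)²/(32·0.00469·471) = 0.1338 m/s.
Check: Re = ρVD/μ = 1710·0.1338·0.0315/0.00469 = 1536 < 2300, so the laminar assumption holds.

V ≈ 0.134 m/s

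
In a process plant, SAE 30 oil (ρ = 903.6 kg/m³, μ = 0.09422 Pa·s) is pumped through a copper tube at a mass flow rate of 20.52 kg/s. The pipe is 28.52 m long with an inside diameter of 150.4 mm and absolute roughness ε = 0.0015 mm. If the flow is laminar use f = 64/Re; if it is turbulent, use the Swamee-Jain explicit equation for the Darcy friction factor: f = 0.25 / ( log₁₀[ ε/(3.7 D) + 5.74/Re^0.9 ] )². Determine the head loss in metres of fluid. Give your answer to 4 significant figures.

h_f ≈ 0.5482 m

A = πD²/4 = π(0.1504)²/4 = 0.01777 m²; mean velocity V = ṁ/(ρA) = 20.52/(903.6 · 0.01777) = 1.278 m/s.
Reynolds number Re = ρVD/μ = 903.6 · 1.278 · 0.1504 / 0.0942 = 1844.
Re < 2300 → laminar flow, so f = 64/Re = 64/1844 = 0.03471 (the turbulent correlation is not needed).
Darcy-Weisbach: ΔP = f(L/D)(ρV²/2) = 0.03471·(28.52/0.1504)·(903.6·1.278²/2) = 0.03471·189.6·738.2 = 4859 Pa.
Head loss h_f = ΔP/(ρg) = 4859/(903.6·9.81) = 0.5482 m.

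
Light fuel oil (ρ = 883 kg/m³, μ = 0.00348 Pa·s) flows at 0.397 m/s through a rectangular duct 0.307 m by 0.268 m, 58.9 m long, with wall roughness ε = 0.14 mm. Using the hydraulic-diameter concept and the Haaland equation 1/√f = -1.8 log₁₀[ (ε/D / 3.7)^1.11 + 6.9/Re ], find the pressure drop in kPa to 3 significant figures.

Hydraulic diameter D_h = 4A/P = 4·(0.307·0.268)/(2·(0.307+0.268)) = 0.3291/1.15 = 0.2862 m.
Re = ρVD_h/μ = 883·0.397·0.2862/0.00348 = 2.883e+04.
ε/D_h = 0.00014/0.2862 = 0.000489; Haaland gives 1/√f = -1.8 log₁₀[4.95e-05+0.000239] = 6.371, so f = 0.02464.
ΔP = f(L/D_h)(ρV²/2) = 0.02464·58.9/0.2862·69.58 = 352.9 Pa.
ΔP = 0.353 kPa.

ΔP ≈ 0.353 kPa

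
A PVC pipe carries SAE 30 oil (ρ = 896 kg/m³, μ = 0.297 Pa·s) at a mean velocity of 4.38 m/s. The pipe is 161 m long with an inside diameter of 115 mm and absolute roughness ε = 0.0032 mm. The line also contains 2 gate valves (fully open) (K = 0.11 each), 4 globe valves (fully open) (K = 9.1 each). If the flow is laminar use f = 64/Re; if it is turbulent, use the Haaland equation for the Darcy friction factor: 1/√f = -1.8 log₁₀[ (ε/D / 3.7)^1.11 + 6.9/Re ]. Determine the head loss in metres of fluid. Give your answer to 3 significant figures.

Reynolds number Re = ρVD/μ = 896 · 4.38 · 0.115 / 0.297 = 1520.
Re < 2300 → laminar flow, so f = 64/Re = 64/1520 = 0.04212 (the turbulent correlation is not needed).
Total minor-loss coefficient ΣK = 2·0.11 + 4·9.1 = 36.6.
ΔP = [f·L/D + ΣK]·(ρV²/2) = [0.04212·161/0.115 + 36.6]·(896·4.38²/2) = [58.96 + 36.6]·8595 = 8.215e+05 Pa.
Head loss h_f = ΔP/(ρg) = 8.215e+05/(896·9.81) = 93.5 m.

h_f ≈ 93.5 m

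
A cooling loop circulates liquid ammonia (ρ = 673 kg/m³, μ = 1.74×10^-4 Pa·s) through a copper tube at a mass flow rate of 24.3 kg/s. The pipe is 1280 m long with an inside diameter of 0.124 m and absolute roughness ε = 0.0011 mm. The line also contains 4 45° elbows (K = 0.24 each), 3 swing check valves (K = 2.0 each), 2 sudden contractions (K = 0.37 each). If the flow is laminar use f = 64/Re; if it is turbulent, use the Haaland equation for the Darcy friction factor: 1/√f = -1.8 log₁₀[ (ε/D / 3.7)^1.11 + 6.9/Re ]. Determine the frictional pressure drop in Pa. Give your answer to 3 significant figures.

A = πD²/4 = π(0.124)²/4 = 0.01208 m²; mean velocity V = ṁ/(ρA) = 24.3/(673 · 0.01208) = 2.99 m/s.
Reynolds number Re = ρVD/μ = 673 · 2.99 · 0.124 / 0.000174 = 1.434e+06.
Re > 4000 → turbulent. Relative roughness ε/D = 1.1e-06/0.124 = 8.87e-06. Haaland: 1/√f = -1.8 log₁₀[(8.87e-06/3.7)^1.11 + 6.9/1.434e+06] = -1.8 log₁₀[5.77e-07 + 4.81e-06] = 9.483, so f = 0.01112.
Total minor-loss coefficient ΣK = 4·0.24 + 3·2 + 2·0.37 = 7.7.
ΔP = [f·L/D + ΣK]·(ρV²/2) = [0.01112·1280/0.124 + 7.7]·(673·2.99²/2) = [114.8 + 7.7]·3008 = 3.684e+05 Pa.

ΔP ≈ 368000 Pa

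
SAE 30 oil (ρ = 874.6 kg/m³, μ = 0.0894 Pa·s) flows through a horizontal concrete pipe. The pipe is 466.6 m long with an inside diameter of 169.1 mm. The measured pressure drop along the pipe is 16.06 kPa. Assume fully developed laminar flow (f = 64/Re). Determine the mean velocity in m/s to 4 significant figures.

For laminar flow, f = 64/Re with Re = ρVD/μ, so Darcy-Weisbach reduces to ΔP = 32μLV/D². Solving for V: V = ΔP·D²/(32μL) = 1.606e+04·(0.1691)²/(32·0.0894·466.6) = 0.344 m/s.
Check: Re = ρVD/μ = 874.6·0.344·0.1691/0.0894 = 569.1 < 2300, so the laminar assumption holds.

V ≈ 0.3440 m/s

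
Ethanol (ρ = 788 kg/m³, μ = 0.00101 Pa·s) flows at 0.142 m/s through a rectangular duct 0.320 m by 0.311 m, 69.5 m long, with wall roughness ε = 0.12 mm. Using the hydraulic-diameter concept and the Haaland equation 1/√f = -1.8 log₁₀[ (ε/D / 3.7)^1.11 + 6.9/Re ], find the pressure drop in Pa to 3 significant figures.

Hydraulic diameter D_h = 4A/P = 4·(0.32·0.311)/(2·(0.32+0.311)) = 0.3981/1.262 = 0.3154 m.
Re = ρVD_h/μ = 788·0.142·0.3154/0.00101 = 3.495e+04.
ε/D_h = 0.00012/0.3154 = 0.00038; Haaland gives 1/√f = -1.8 log₁₀[3.74e-05+0.000197] = 6.532, so f = 0.02343.
ΔP = f(L/D_h)(ρV²/2) = 0.02343·69.5/0.3154·7.945 = 41.02 Pa.

ΔP ≈ 41.0 Pa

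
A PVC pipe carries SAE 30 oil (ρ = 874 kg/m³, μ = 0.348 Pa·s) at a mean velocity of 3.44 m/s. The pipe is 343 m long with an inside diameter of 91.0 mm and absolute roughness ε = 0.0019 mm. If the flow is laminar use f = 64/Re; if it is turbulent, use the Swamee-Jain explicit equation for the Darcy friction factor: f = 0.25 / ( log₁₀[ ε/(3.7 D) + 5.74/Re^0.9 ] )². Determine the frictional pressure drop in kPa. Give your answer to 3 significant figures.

ΔP ≈ 1590 kPa

Reynolds number Re = ρVD/μ = 874 · 3.44 · 0.091 / 0.348 = 786.2.
Re < 2300 → laminar flow, so f = 64/Re = 64/786.2 = 0.0814 (the turbulent correlation is not needed).
Darcy-Weisbach: ΔP = f(L/D)(ρV²/2) = 0.0814·(343/0.091)·(874·3.44²/2) = 0.0814·3769·5171 = 1.587e+06 Pa.
ΔP = 1.587e+06 Pa = 1590 kPa.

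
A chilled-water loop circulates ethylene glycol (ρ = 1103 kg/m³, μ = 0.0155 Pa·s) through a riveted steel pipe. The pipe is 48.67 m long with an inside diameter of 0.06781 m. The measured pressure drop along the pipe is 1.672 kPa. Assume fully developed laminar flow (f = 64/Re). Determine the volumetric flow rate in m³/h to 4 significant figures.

Q ≈ 4.141 m³/h

For laminar flow, f = 64/Re with Re = ρVD/μ, so Darcy-Weisbach reduces to ΔP = 32μLV/D². Solving for V: V = ΔP·D²/(32μL) = 1672·(0.06781)²/(32·0.0155·48.67) = 0.3185 m/s.
Check: Re = ρVD/μ = 1103·0.3185·0.06781/0.0155 = 1537 < 2300, so the laminar assumption holds.
Q = V·A = 0.3185·(π/4·0.06781²) = 0.00115 m³/s = 4.141 m³/h.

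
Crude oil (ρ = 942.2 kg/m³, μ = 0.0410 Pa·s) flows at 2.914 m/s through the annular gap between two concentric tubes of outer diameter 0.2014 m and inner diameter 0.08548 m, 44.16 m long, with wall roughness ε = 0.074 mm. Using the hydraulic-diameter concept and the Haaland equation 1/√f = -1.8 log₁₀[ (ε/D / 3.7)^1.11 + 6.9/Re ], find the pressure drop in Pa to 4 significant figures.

ΔP ≈ 51580 Pa

Hydraulic diameter D_h = 4A/P = D_o - D_i = 0.2014 - 0.08548 = 0.1159 m.
Re = ρVD_h/μ = 942.2·2.914·0.1159/0.041 = 7763.
ε/D_h = 7.4e-05/0.1159 = 0.000638; Haaland gives 1/√f = -1.8 log₁₀[6.65e-05+0.000889] = 5.436, so f = 0.03384.
ΔP = f(L/D_h)(ρV²/2) = 0.03384·44.16/0.1159·4000 = 5.158e+04 Pa.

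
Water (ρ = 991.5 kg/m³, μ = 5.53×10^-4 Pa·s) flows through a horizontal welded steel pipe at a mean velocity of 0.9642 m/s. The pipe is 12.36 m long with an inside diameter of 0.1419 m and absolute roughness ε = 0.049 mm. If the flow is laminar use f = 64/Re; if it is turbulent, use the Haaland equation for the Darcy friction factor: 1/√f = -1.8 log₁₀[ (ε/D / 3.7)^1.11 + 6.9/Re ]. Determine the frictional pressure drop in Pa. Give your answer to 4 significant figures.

Reynolds number Re = ρVD/μ = 991.5 · 0.9642 · 0.1419 / 0.000553 = 2.453e+05.
Re > 4000 → turbulent. Relative roughness ε/D = 4.9e-05/0.1419 = 0.000345. Haaland: 1/√f = -1.8 log₁₀[(0.000345/3.7)^1.11 + 6.9/2.453e+05] = -1.8 log₁₀[3.36e-05 + 2.81e-05] = 7.577, so f = 0.01742.
Darcy-Weisbach: ΔP = f(L/D)(ρV²/2) = 0.01742·(12.36/0.1419)·(991.5·0.9642²/2) = 0.01742·87.1·460.9 = 699.3 Pa.

ΔP ≈ 699.3 Pa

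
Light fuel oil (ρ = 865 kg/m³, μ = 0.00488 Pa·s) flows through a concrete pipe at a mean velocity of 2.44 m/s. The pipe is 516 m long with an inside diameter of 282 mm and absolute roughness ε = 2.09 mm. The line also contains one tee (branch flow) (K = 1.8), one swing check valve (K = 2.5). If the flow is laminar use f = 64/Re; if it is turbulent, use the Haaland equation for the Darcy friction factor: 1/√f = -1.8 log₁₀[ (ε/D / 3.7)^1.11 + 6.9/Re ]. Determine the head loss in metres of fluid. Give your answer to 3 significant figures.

h_f ≈ 20.7 m

Reynolds number Re = ρVD/μ = 865 · 2.44 · 0.282 / 0.00488 = 1.22e+05.
Re > 4000 → turbulent. Relative roughness ε/D = 0.00209/0.282 = 0.00741. Haaland: 1/√f = -1.8 log₁₀[(0.00741/3.7)^1.11 + 6.9/1.22e+05] = -1.8 log₁₀[0.00101 + 5.66e-05] = 5.349, so f = 0.03496.
Total minor-loss coefficient ΣK = 1·1.8 + 1·2.5 = 4.3.
ΔP = [f·L/D + ΣK]·(ρV²/2) = [0.03496·516/0.282 + 4.3]·(865·2.44²/2) = [63.96 + 4.3]·2575 = 1.758e+05 Pa.
Head loss h_f = ΔP/(ρg) = 1.758e+05/(865·9.81) = 20.7 m.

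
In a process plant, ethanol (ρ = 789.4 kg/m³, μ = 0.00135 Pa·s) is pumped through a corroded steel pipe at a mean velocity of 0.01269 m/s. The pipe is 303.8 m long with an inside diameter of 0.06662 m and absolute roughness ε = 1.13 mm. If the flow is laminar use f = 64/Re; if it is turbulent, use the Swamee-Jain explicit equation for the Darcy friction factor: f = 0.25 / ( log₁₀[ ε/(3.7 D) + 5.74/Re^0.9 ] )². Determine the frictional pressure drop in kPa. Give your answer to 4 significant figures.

Reynolds number Re = ρVD/μ = 789.4 · 0.01269 · 0.06662 / 0.00135 = 494.3.
Re < 2300 → laminar flow, so f = 64/Re = 64/494.3 = 0.1295 (the turbulent correlation is not needed).
Darcy-Weisbach: ΔP = f(L/D)(ρV²/2) = 0.1295·(303.8/0.06662)·(789.4·0.01269²/2) = 0.1295·4560·0.06356 = 37.53 Pa.
ΔP = 37.53 Pa = 0.03753 kPa.

ΔP ≈ 0.03753 kPa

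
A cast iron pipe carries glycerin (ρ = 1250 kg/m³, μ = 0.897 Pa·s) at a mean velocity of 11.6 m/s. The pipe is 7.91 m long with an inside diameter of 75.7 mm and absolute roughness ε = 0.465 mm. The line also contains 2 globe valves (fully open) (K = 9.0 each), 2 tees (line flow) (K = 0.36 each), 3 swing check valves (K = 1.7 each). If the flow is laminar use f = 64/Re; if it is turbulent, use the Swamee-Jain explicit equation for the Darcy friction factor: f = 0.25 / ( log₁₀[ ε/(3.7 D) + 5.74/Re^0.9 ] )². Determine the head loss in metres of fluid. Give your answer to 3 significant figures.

h_f ≈ 201 m

Reynolds number Re = ρVD/μ = 1250 · 11.6 · 0.0757 / 0.897 = 1224.
Re < 2300 → laminar flow, so f = 64/Re = 64/1224 = 0.0523 (the turbulent correlation is not needed).
Total minor-loss coefficient ΣK = 2·9 + 2·0.36 + 3·1.7 = 23.8.
ΔP = [f·L/D + ΣK]·(ρV²/2) = [0.0523·7.91/0.0757 + 23.8]·(1250·11.6²/2) = [5.465 + 23.8]·8.41e+04 = 2.463e+06 Pa.
Head loss h_f = ΔP/(ρg) = 2.463e+06/(1250·9.81) = 201 m.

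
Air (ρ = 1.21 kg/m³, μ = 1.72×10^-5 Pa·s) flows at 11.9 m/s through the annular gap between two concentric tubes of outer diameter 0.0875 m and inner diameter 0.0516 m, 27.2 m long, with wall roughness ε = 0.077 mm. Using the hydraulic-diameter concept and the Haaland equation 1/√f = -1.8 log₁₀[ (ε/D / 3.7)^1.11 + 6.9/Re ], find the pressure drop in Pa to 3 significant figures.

ΔP ≈ 1820 Pa

Hydraulic diameter D_h = 4A/P = D_o - D_i = 0.0875 - 0.0516 = 0.0359 m.
Re = ρVD_h/μ = 1.21·11.9·0.0359/1.72e-05 = 3.005e+04.
ε/D_h = 7.7e-05/0.0359 = 0.00214; Haaland gives 1/√f = -1.8 log₁₀[0.000255+0.00023] = 5.966, so f = 0.0281.
ΔP = f(L/D_h)(ρV²/2) = 0.0281·27.2/0.0359·85.67 = 1824 Pa.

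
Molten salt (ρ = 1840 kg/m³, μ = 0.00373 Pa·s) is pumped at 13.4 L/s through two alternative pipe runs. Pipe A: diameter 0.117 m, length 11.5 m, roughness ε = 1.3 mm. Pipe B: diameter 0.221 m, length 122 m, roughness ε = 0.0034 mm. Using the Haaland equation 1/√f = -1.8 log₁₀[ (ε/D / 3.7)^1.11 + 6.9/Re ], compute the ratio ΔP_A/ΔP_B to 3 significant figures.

Pipe A: V = Q/A = 0.0134/0.01075 = 1.246 m/s; Re = 7.193e+04; ε/D = 0.0111; Haaland → f = 0.0401; ΔP_A = f(L/D)(ρV²/2) = 5633 Pa.
Pipe B: V = Q/A = 0.0134/0.03836 = 0.3493 m/s; Re = 3.808e+04; ε/D = 1.54e-05; Haaland → f = 0.02207; ΔP_B = f(L/D)(ρV²/2) = 1368 Pa.
ΔP_A/ΔP_B = 5633/1368 = 4.12.

ΔP_A/ΔP_B ≈ 4.12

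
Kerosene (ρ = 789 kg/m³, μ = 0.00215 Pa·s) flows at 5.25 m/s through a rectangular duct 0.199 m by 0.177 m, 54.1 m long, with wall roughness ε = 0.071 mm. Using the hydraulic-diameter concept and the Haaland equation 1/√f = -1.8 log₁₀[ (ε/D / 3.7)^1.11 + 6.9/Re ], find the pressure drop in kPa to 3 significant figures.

ΔP ≈ 53.7 kPa

Hydraulic diameter D_h = 4A/P = 4·(0.199·0.177)/(2·(0.199+0.177)) = 0.1409/0.752 = 0.1874 m.
Re = ρVD_h/μ = 789·5.25·0.1874/0.00215 = 3.61e+05.
ε/D_h = 7.1e-05/0.1874 = 0.000379; Haaland gives 1/√f = -1.8 log₁₀[3.73e-05+1.91e-05] = 7.648, so f = 0.0171.
ΔP = f(L/D_h)(ρV²/2) = 0.0171·54.1/0.1874·1.087e+04 = 5.368e+04 Pa.
ΔP = 53.7 kPa.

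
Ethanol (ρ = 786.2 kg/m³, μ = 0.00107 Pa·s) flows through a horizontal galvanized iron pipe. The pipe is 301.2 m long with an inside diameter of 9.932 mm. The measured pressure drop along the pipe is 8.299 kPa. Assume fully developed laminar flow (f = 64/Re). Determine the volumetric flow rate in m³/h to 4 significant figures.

For laminar flow, f = 64/Re with Re = ρVD/μ, so Darcy-Weisbach reduces to ΔP = 32μLV/D². Solving for V: V = ΔP·D²/(32μL) = 8299·(0.009932)²/(32·0.00107·301.2) = 0.07938 m/s.
Check: Re = ρVD/μ = 786.2·0.07938·0.009932/0.00107 = 579.3 < 2300, so the laminar assumption holds.
Q = V·A = 0.07938·(π/4·0.009932²) = 6.15e-06 m³/s = 0.02214 m³/h.

Q ≈ 0.02214 m³/h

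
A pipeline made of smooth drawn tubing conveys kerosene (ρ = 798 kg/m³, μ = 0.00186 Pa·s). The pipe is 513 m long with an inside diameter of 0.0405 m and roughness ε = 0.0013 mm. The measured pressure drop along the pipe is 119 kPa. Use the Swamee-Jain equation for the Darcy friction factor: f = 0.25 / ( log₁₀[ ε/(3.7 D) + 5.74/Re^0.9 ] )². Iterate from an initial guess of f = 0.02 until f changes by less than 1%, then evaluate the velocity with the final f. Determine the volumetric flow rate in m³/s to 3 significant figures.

Rearranging Darcy-Weisbach: V = √(2·ΔP·D/(f·L·ρ)). With ε/D = 1.3e-06/0.0405 = 3.21e-05, iterate starting from f = 0.02:
  f = 0.02 → V = √(2·1.19e+05·0.0405/(0.02·513·798)) = 1.085 m/s; Re = ρVD/μ = 1.885e+04; f → 0.02628
  f = 0.02628 → V = 0.9466 m/s; Re = 1.645e+04; f → 0.0272
  f = 0.0272 → V = 0.9303 m/s; Re = 1.617e+04; f → 0.02732
Converged (Δf/f < 1%). With the final f = 0.02732: V = √(2·1.19e+05·0.0405/(0.02732·513·798)) = 0.9283 m/s.
Q = V·A = 0.9283·(π/4·0.0405²) = 0.001196 m³/s = 0.00120 m³/s.

Q ≈ 0.00120 m³/s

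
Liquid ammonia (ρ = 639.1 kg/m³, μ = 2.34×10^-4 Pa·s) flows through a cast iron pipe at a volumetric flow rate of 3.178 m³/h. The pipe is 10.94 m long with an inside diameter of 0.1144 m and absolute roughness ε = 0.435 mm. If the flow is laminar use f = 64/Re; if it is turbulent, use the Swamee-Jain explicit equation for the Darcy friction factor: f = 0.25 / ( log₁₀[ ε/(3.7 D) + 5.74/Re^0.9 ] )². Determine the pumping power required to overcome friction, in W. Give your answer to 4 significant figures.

P ≈ 0.006389 W

Q = 3.178 m³/h = 3.178/3600 = 0.0008828 m³/s.
Cross-sectional area A = πD²/4 = π(0.1144)²/4 = 0.01028 m²; mean velocity V = Q/A = 0.0008828/0.01028 = 0.08588 m/s.
Reynolds number Re = ρVD/μ = 639.1 · 0.08588 · 0.1144 / 0.000234 = 2.683e+04.
Re > 4000 → turbulent. Relative roughness ε/D = 0.000435/0.1144 = 0.0038. Swamee-Jain: f = 0.25/(log₁₀[0.0038/3.7 + 5.74/2.683e+04^0.9])² = 0.25/(log₁₀[0.00103 + 0.000593])² = 0.25/(-2.79)² = 0.03211.
Darcy-Weisbach: ΔP = f(L/D)(ρV²/2) = 0.03211·(10.94/0.1144)·(639.1·0.08588²/2) = 0.03211·95.63·2.357 = 7.238 Pa.
Pumping power P = QΔP = 0.0008828·7.238 = 0.0063891 W = 0.006389 W.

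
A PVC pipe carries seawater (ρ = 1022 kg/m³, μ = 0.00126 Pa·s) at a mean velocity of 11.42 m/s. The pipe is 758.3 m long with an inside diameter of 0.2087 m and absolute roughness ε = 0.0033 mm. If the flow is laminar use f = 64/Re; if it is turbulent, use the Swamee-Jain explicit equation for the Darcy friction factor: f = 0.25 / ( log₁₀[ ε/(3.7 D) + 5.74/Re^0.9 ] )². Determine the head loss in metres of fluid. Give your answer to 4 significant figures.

Reynolds number Re = ρVD/μ = 1022 · 11.42 · 0.2087 / 0.00126 = 1.933e+06.
Re > 4000 → turbulent. Relative roughness ε/D = 3.3e-06/0.2087 = 1.58e-05. Swamee-Jain: f = 0.25/(log₁₀[1.58e-05/3.7 + 5.74/1.933e+06^0.9])² = 0.25/(log₁₀[4.27e-06 + 1.26e-05])² = 0.25/(-4.772)² = 0.01098.
Darcy-Weisbach: ΔP = f(L/D)(ρV²/2) = 0.01098·(758.3/0.2087)·(1022·11.42²/2) = 0.01098·3633·6.664e+04 = 2.658e+06 Pa.
Head loss h_f = ΔP/(ρg) = 2.658e+06/(1022·9.81) = 265.1 m.

h_f ≈ 265.1 m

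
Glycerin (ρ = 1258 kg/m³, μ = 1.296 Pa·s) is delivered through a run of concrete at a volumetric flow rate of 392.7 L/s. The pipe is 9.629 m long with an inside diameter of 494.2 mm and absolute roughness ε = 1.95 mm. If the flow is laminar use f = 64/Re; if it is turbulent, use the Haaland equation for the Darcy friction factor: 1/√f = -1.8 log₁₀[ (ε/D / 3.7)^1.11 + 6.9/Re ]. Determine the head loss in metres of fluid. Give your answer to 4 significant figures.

h_f ≈ 0.2712 m

Q = 392.7 L/s = 392.7/1000 = 0.3927 m³/s.
Cross-sectional area A = πD²/4 = π(0.4942)²/4 = 0.1918 m²; mean velocity V = Q/A = 0.3927/0.1918 = 2.047 m/s.
Reynolds number Re = ρVD/μ = 1258 · 2.047 · 0.4942 / 1.3 = 982.1.
Re < 2300 → laminar flow, so f = 64/Re = 64/982.1 = 0.06517 (the turbulent correlation is not needed).
Darcy-Weisbach: ΔP = f(L/D)(ρV²/2) = 0.06517·(9.629/0.4942)·(1258·2.047²/2) = 0.06517·19.48·2636 = 3347 Pa.
Head loss h_f = ΔP/(ρg) = 3347/(1258·9.81) = 0.2712 m.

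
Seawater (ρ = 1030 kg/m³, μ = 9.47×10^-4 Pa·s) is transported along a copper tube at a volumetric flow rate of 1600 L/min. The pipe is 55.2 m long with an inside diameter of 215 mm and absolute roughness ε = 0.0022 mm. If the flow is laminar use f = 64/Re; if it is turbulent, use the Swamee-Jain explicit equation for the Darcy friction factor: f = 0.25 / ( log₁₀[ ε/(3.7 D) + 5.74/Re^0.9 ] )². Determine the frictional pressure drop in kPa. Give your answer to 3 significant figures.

Q = 1600 L/min = 1600/60000 = 0.02667 m³/s.
Cross-sectional area A = πD²/4 = π(0.215)²/4 = 0.03631 m²; mean velocity V = Q/A = 0.02667/0.03631 = 0.7345 m/s.
Reynolds number Re = ρVD/μ = 1030 · 0.7345 · 0.215 / 0.000947 = 1.718e+05.
Re > 4000 → turbulent. Relative roughness ε/D = 2.2e-06/0.215 = 1.02e-05. Swamee-Jain: f = 0.25/(log₁₀[1.02e-05/3.7 + 5.74/1.718e+05^0.9])² = 0.25/(log₁₀[2.77e-06 + 0.000112])² = 0.25/(-3.942)² = 0.01609.
Darcy-Weisbach: ΔP = f(L/D)(ρV²/2) = 0.01609·(55.2/0.215)·(1030·0.7345²/2) = 0.01609·256.7·277.9 = 1148 Pa.
ΔP = 1148 Pa = 1.15 kPa.

ΔP ≈ 1.15 kPa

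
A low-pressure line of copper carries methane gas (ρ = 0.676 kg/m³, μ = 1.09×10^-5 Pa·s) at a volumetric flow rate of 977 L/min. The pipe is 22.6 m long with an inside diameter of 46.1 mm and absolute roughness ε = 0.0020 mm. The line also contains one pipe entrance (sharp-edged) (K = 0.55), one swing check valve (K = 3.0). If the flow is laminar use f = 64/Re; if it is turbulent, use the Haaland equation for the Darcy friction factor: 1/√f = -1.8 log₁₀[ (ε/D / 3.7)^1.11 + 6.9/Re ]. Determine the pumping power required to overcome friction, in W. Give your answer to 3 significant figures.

Q = 977 L/min = 977/60000 = 0.01628 m³/s.
Cross-sectional area A = πD²/4 = π(0.0461)²/4 = 0.001669 m²; mean velocity V = Q/A = 0.01628/0.001669 = 9.756 m/s.
Reynolds number Re = ρVD/μ = 0.676 · 9.756 · 0.0461 / 1.09e-05 = 2.789e+04.
Re > 4000 → turbulent. Relative roughness ε/D = 2e-06/0.0461 = 4.34e-05. Haaland: 1/√f = -1.8 log₁₀[(4.34e-05/3.7)^1.11 + 6.9/2.789e+04] = -1.8 log₁₀[3.36e-06 + 0.000247] = 6.481, so f = 0.0238.
Total minor-loss coefficient ΣK = 1·0.55 + 1·3 = 3.55.
ΔP = [f·L/D + ΣK]·(ρV²/2) = [0.0238·22.6/0.0461 + 3.55]·(0.676·9.756²/2) = [11.67 + 3.55]·32.17 = 489.6 Pa.
Pumping power P = QΔP = 0.01628·489.6 = 7.972 W = 7.97 W.

P ≈ 7.97 W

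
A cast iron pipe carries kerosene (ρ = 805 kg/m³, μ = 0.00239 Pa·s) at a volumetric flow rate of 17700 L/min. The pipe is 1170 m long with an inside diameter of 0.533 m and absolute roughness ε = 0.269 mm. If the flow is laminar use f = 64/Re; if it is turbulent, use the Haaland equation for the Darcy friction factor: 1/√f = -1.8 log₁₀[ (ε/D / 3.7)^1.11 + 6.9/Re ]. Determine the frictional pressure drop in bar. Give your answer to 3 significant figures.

ΔP ≈ 0.284 bar

Q = 17700 L/min = 17700/60000 = 0.295 m³/s.
Cross-sectional area A = πD²/4 = π(0.533)²/4 = 0.2231 m²; mean velocity V = Q/A = 0.295/0.2231 = 1.322 m/s.
Reynolds number Re = ρVD/μ = 805 · 1.322 · 0.533 / 0.00239 = 2.374e+05.
Re > 4000 → turbulent. Relative roughness ε/D = 0.000269/0.533 = 0.000505. Haaland: 1/√f = -1.8 log₁₀[(0.000505/3.7)^1.11 + 6.9/2.374e+05] = -1.8 log₁₀[5.12e-05 + 2.91e-05] = 7.371, so f = 0.0184.
Darcy-Weisbach: ΔP = f(L/D)(ρV²/2) = 0.0184·(1170/0.533)·(805·1.322²/2) = 0.0184·2195·703.6 = 2.842e+04 Pa.
ΔP = 2.842e+04 Pa = 0.284 bar.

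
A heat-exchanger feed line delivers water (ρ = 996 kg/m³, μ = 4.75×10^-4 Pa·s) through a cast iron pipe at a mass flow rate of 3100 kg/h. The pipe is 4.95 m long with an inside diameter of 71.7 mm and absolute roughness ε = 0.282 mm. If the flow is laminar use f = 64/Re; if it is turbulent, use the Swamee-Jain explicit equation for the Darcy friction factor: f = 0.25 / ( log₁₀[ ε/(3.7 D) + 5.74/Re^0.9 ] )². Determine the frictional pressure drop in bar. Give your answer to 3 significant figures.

ΔP ≈ 5.01×10^-4 bar

ṁ = 3100 kg/h = 3100/3600 = 0.8611 kg/s.
A = πD²/4 = π(0.0717)²/4 = 0.004038 m²; mean velocity V = ṁ/(ρA) = 0.8611/(996 · 0.004038) = 0.2141 m/s.
Reynolds number Re = ρVD/μ = 996 · 0.2141 · 0.0717 / 0.000475 = 3.219e+04.
Re > 4000 → turbulent. Relative roughness ε/D = 0.000282/0.0717 = 0.00393. Swamee-Jain: f = 0.25/(log₁₀[0.00393/3.7 + 5.74/3.219e+04^0.9])² = 0.25/(log₁₀[0.00106 + 0.000503])² = 0.25/(-2.805)² = 0.03177.
Darcy-Weisbach: ΔP = f(L/D)(ρV²/2) = 0.03177·(4.95/0.0717)·(996·0.2141²/2) = 0.03177·69.04·22.83 = 50.08 Pa.
ΔP = 50.08 Pa = 5.01×10^-4 bar.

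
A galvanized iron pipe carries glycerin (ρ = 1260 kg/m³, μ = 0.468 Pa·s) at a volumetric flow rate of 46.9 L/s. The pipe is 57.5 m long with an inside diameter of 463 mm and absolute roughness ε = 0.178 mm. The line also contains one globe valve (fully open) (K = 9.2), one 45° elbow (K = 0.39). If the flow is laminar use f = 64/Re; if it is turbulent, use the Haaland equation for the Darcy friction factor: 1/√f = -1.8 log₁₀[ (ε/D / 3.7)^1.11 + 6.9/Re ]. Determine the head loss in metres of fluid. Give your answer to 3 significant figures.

Q = 46.9 L/s = 46.9/1000 = 0.0469 m³/s.
Cross-sectional area A = πD²/4 = π(0.463)²/4 = 0.1684 m²; mean velocity V = Q/A = 0.0469/0.1684 = 0.2786 m/s.
Reynolds number Re = ρVD/μ = 1260 · 0.2786 · 0.463 / 0.468 = 347.2.
Re < 2300 → laminar flow, so f = 64/Re = 64/347.2 = 0.1843 (the turbulent correlation is not needed).
Total minor-loss coefficient ΣK = 1·9.2 + 1·0.39 = 9.59.
ΔP = [f·L/D + ΣK]·(ρV²/2) = [0.1843·57.5/0.463 + 9.59]·(1260·0.2786²/2) = [22.89 + 9.59]·48.89 = 1588 Pa.
Head loss h_f = ΔP/(ρg) = 1588/(1260·9.81) = 0.128 m.

h_f ≈ 0.128 m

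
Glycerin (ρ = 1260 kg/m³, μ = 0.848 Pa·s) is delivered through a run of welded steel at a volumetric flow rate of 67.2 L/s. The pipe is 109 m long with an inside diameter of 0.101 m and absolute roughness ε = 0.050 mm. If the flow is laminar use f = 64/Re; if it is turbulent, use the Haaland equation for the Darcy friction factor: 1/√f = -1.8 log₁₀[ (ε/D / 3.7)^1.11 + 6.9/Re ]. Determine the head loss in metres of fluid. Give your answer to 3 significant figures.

h_f ≈ 197 m

Q = 67.2 L/s = 67.2/1000 = 0.0672 m³/s.
Cross-sectional area A = πD²/4 = π(0.101)²/4 = 0.008012 m²; mean velocity V = Q/A = 0.0672/0.008012 = 8.388 m/s.
Reynolds number Re = ρVD/μ = 1260 · 8.388 · 0.101 / 0.848 = 1259.
Re < 2300 → laminar flow, so f = 64/Re = 64/1259 = 0.05084 (the turbulent correlation is not needed).
Darcy-Weisbach: ΔP = f(L/D)(ρV²/2) = 0.05084·(109/0.101)·(1260·8.388²/2) = 0.05084·1079·4.432e+04 = 2.432e+06 Pa.
Head loss h_f = ΔP/(ρg) = 2.432e+06/(1260·9.81) = 197 m.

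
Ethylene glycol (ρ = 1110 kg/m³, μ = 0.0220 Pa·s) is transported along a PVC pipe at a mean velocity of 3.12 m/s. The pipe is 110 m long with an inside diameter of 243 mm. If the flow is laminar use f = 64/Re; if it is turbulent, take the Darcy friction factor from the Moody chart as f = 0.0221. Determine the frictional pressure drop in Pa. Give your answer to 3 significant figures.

Reynolds number Re = ρVD/μ = 1110 · 3.12 · 0.243 / 0.022 = 3.825e+04.
Re > 4000 → turbulent; use the Moody-chart value f = 0.0221.
Darcy-Weisbach: ΔP = f(L/D)(ρV²/2) = 0.0221·(110/0.243)·(1110·3.12²/2) = 0.0221·452.7·5403 = 5.405e+04 Pa.

ΔP ≈ 54000 Pa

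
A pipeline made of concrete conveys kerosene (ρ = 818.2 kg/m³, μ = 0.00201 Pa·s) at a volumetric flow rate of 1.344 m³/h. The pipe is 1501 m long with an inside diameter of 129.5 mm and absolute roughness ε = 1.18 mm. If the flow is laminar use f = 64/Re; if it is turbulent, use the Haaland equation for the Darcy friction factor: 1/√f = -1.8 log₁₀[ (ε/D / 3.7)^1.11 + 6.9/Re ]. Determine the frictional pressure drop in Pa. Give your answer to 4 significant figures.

Q = 1.344 m³/h = 1.344/3600 = 0.0003733 m³/s.
Cross-sectional area A = πD²/4 = π(0.1295)²/4 = 0.01317 m²; mean velocity V = Q/A = 0.0003733/0.01317 = 0.02834 m/s.
Reynolds number Re = ρVD/μ = 818.2 · 0.02834 · 0.1295 / 0.00201 = 1494.
Re < 2300 → laminar flow, so f = 64/Re = 64/1494 = 0.04283 (the turbulent correlation is not needed).
Darcy-Weisbach: ΔP = f(L/D)(ρV²/2) = 0.04283·(1501/0.1295)·(818.2·0.02834²/2) = 0.04283·1.159e+04·0.3287 = 163.2 Pa.

ΔP ≈ 163.2 Pa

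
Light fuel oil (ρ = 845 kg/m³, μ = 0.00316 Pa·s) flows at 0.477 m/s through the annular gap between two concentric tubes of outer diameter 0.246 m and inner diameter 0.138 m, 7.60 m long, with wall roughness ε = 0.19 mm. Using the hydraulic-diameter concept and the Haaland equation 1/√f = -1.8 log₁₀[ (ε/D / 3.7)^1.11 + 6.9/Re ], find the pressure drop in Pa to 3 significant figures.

ΔP ≈ 210 Pa

Hydraulic diameter D_h = 4A/P = D_o - D_i = 0.246 - 0.138 = 0.108 m.
Re = ρVD_h/μ = 845·0.477·0.108/0.00316 = 1.378e+04.
ε/D_h = 0.00019/0.108 = 0.00176; Haaland gives 1/√f = -1.8 log₁₀[0.000205+0.000501] = 5.672, so f = 0.03108.
ΔP = f(L/D_h)(ρV²/2) = 0.03108·7.6/0.108·96.13 = 210.2 Pa.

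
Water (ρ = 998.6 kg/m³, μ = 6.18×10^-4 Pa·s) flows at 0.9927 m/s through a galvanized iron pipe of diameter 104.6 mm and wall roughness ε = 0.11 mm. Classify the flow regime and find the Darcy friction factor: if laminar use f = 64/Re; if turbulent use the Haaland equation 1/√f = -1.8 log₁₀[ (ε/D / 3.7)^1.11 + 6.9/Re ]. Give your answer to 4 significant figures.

f ≈ 0.02132

Re = ρVD/μ = 998.6·0.9927·0.1046/0.000618 = 1.678e+05.
Re > 4000 → turbulent. ε/D = 0.00011/0.1046 = 0.00105; Haaland: 1/√f = -1.8 log₁₀[0.000116 + 4.11e-05] = 6.848, so f = 0.02132.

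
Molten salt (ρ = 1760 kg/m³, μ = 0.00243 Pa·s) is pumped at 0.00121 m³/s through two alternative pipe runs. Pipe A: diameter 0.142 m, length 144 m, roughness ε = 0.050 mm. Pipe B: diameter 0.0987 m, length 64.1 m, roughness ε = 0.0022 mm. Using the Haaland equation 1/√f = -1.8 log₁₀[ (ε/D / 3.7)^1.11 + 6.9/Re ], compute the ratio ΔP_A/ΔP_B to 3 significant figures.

ΔP_A/ΔP_B ≈ 0.407

Pipe A: V = Q/A = 0.00121/0.01584 = 0.0764 m/s; Re = 7858; ε/D = 0.000352; Haaland → f = 0.0334; ΔP_A = f(L/D)(ρV²/2) = 174 Pa.
Pipe B: V = Q/A = 0.00121/0.007651 = 0.1581 m/s; Re = 1.131e+04; ε/D = 2.23e-05; Haaland → f = 0.02989; ΔP_B = f(L/D)(ρV²/2) = 427.3 Pa.
ΔP_A/ΔP_B = 174/427.3 = 0.407.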